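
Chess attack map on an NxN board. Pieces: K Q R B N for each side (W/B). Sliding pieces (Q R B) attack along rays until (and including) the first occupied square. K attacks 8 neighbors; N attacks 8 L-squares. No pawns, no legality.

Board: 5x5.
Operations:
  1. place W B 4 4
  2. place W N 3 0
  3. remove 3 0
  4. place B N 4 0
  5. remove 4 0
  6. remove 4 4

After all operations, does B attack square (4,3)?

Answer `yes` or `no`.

Answer: no

Derivation:
Op 1: place WB@(4,4)
Op 2: place WN@(3,0)
Op 3: remove (3,0)
Op 4: place BN@(4,0)
Op 5: remove (4,0)
Op 6: remove (4,4)
Per-piece attacks for B:
B attacks (4,3): no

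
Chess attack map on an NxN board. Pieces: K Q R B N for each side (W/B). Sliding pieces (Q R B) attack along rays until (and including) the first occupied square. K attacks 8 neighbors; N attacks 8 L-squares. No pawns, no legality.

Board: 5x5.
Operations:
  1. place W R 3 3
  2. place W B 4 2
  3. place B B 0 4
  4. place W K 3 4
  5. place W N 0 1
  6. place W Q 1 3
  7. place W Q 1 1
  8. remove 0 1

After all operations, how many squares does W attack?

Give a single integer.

Answer: 24

Derivation:
Op 1: place WR@(3,3)
Op 2: place WB@(4,2)
Op 3: place BB@(0,4)
Op 4: place WK@(3,4)
Op 5: place WN@(0,1)
Op 6: place WQ@(1,3)
Op 7: place WQ@(1,1)
Op 8: remove (0,1)
Per-piece attacks for W:
  WQ@(1,1): attacks (1,2) (1,3) (1,0) (2,1) (3,1) (4,1) (0,1) (2,2) (3,3) (2,0) (0,2) (0,0) [ray(0,1) blocked at (1,3); ray(1,1) blocked at (3,3)]
  WQ@(1,3): attacks (1,4) (1,2) (1,1) (2,3) (3,3) (0,3) (2,4) (2,2) (3,1) (4,0) (0,4) (0,2) [ray(0,-1) blocked at (1,1); ray(1,0) blocked at (3,3); ray(-1,1) blocked at (0,4)]
  WR@(3,3): attacks (3,4) (3,2) (3,1) (3,0) (4,3) (2,3) (1,3) [ray(0,1) blocked at (3,4); ray(-1,0) blocked at (1,3)]
  WK@(3,4): attacks (3,3) (4,4) (2,4) (4,3) (2,3)
  WB@(4,2): attacks (3,3) (3,1) (2,0) [ray(-1,1) blocked at (3,3)]
Union (24 distinct): (0,0) (0,1) (0,2) (0,3) (0,4) (1,0) (1,1) (1,2) (1,3) (1,4) (2,0) (2,1) (2,2) (2,3) (2,4) (3,0) (3,1) (3,2) (3,3) (3,4) (4,0) (4,1) (4,3) (4,4)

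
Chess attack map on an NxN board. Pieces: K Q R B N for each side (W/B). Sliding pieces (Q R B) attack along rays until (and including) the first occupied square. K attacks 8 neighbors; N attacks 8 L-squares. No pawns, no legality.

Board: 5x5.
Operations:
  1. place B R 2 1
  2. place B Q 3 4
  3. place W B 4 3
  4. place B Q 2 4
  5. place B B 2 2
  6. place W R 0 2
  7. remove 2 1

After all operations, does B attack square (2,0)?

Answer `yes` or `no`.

Answer: no

Derivation:
Op 1: place BR@(2,1)
Op 2: place BQ@(3,4)
Op 3: place WB@(4,3)
Op 4: place BQ@(2,4)
Op 5: place BB@(2,2)
Op 6: place WR@(0,2)
Op 7: remove (2,1)
Per-piece attacks for B:
  BB@(2,2): attacks (3,3) (4,4) (3,1) (4,0) (1,3) (0,4) (1,1) (0,0)
  BQ@(2,4): attacks (2,3) (2,2) (3,4) (1,4) (0,4) (3,3) (4,2) (1,3) (0,2) [ray(0,-1) blocked at (2,2); ray(1,0) blocked at (3,4); ray(-1,-1) blocked at (0,2)]
  BQ@(3,4): attacks (3,3) (3,2) (3,1) (3,0) (4,4) (2,4) (4,3) (2,3) (1,2) (0,1) [ray(-1,0) blocked at (2,4); ray(1,-1) blocked at (4,3)]
B attacks (2,0): no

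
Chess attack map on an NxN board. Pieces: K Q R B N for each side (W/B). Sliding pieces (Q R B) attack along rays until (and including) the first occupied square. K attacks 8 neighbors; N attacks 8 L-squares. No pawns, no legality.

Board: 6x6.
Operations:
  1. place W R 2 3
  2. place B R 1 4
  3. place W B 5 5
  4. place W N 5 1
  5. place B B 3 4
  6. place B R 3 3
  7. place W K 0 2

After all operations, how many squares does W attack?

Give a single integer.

Op 1: place WR@(2,3)
Op 2: place BR@(1,4)
Op 3: place WB@(5,5)
Op 4: place WN@(5,1)
Op 5: place BB@(3,4)
Op 6: place BR@(3,3)
Op 7: place WK@(0,2)
Per-piece attacks for W:
  WK@(0,2): attacks (0,3) (0,1) (1,2) (1,3) (1,1)
  WR@(2,3): attacks (2,4) (2,5) (2,2) (2,1) (2,0) (3,3) (1,3) (0,3) [ray(1,0) blocked at (3,3)]
  WN@(5,1): attacks (4,3) (3,2) (3,0)
  WB@(5,5): attacks (4,4) (3,3) [ray(-1,-1) blocked at (3,3)]
Union (15 distinct): (0,1) (0,3) (1,1) (1,2) (1,3) (2,0) (2,1) (2,2) (2,4) (2,5) (3,0) (3,2) (3,3) (4,3) (4,4)

Answer: 15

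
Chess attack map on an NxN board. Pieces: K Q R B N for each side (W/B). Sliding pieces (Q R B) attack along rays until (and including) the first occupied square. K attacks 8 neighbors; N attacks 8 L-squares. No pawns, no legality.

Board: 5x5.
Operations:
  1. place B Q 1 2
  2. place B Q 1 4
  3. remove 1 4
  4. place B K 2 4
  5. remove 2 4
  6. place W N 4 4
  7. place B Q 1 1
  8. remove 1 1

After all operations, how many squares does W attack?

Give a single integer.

Op 1: place BQ@(1,2)
Op 2: place BQ@(1,4)
Op 3: remove (1,4)
Op 4: place BK@(2,4)
Op 5: remove (2,4)
Op 6: place WN@(4,4)
Op 7: place BQ@(1,1)
Op 8: remove (1,1)
Per-piece attacks for W:
  WN@(4,4): attacks (3,2) (2,3)
Union (2 distinct): (2,3) (3,2)

Answer: 2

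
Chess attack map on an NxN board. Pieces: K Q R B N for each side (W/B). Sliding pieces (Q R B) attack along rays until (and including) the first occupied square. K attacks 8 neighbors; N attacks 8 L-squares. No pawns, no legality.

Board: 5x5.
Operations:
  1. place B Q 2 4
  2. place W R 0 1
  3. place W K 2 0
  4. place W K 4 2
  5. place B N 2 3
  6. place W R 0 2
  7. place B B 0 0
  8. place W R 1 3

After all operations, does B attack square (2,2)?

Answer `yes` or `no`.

Answer: yes

Derivation:
Op 1: place BQ@(2,4)
Op 2: place WR@(0,1)
Op 3: place WK@(2,0)
Op 4: place WK@(4,2)
Op 5: place BN@(2,3)
Op 6: place WR@(0,2)
Op 7: place BB@(0,0)
Op 8: place WR@(1,3)
Per-piece attacks for B:
  BB@(0,0): attacks (1,1) (2,2) (3,3) (4,4)
  BN@(2,3): attacks (4,4) (0,4) (3,1) (4,2) (1,1) (0,2)
  BQ@(2,4): attacks (2,3) (3,4) (4,4) (1,4) (0,4) (3,3) (4,2) (1,3) [ray(0,-1) blocked at (2,3); ray(1,-1) blocked at (4,2); ray(-1,-1) blocked at (1,3)]
B attacks (2,2): yes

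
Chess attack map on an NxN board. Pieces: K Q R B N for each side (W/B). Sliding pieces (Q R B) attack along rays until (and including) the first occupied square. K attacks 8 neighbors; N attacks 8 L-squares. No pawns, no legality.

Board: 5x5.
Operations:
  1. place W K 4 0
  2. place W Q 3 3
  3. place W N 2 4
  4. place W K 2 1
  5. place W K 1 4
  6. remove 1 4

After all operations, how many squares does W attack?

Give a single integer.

Answer: 18

Derivation:
Op 1: place WK@(4,0)
Op 2: place WQ@(3,3)
Op 3: place WN@(2,4)
Op 4: place WK@(2,1)
Op 5: place WK@(1,4)
Op 6: remove (1,4)
Per-piece attacks for W:
  WK@(2,1): attacks (2,2) (2,0) (3,1) (1,1) (3,2) (3,0) (1,2) (1,0)
  WN@(2,4): attacks (3,2) (4,3) (1,2) (0,3)
  WQ@(3,3): attacks (3,4) (3,2) (3,1) (3,0) (4,3) (2,3) (1,3) (0,3) (4,4) (4,2) (2,4) (2,2) (1,1) (0,0) [ray(-1,1) blocked at (2,4)]
  WK@(4,0): attacks (4,1) (3,0) (3,1)
Union (18 distinct): (0,0) (0,3) (1,0) (1,1) (1,2) (1,3) (2,0) (2,2) (2,3) (2,4) (3,0) (3,1) (3,2) (3,4) (4,1) (4,2) (4,3) (4,4)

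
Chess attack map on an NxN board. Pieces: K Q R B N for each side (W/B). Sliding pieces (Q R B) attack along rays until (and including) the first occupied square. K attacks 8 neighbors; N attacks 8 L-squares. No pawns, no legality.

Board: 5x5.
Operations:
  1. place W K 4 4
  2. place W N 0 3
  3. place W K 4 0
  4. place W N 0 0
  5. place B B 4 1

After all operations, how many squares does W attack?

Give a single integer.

Answer: 11

Derivation:
Op 1: place WK@(4,4)
Op 2: place WN@(0,3)
Op 3: place WK@(4,0)
Op 4: place WN@(0,0)
Op 5: place BB@(4,1)
Per-piece attacks for W:
  WN@(0,0): attacks (1,2) (2,1)
  WN@(0,3): attacks (2,4) (1,1) (2,2)
  WK@(4,0): attacks (4,1) (3,0) (3,1)
  WK@(4,4): attacks (4,3) (3,4) (3,3)
Union (11 distinct): (1,1) (1,2) (2,1) (2,2) (2,4) (3,0) (3,1) (3,3) (3,4) (4,1) (4,3)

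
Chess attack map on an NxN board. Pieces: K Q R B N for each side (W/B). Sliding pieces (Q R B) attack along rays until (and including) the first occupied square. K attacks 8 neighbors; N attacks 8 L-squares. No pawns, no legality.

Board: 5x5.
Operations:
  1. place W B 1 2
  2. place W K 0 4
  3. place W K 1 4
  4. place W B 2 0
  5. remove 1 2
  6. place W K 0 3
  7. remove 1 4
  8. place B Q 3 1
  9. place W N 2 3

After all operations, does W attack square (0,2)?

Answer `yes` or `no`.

Answer: yes

Derivation:
Op 1: place WB@(1,2)
Op 2: place WK@(0,4)
Op 3: place WK@(1,4)
Op 4: place WB@(2,0)
Op 5: remove (1,2)
Op 6: place WK@(0,3)
Op 7: remove (1,4)
Op 8: place BQ@(3,1)
Op 9: place WN@(2,3)
Per-piece attacks for W:
  WK@(0,3): attacks (0,4) (0,2) (1,3) (1,4) (1,2)
  WK@(0,4): attacks (0,3) (1,4) (1,3)
  WB@(2,0): attacks (3,1) (1,1) (0,2) [ray(1,1) blocked at (3,1)]
  WN@(2,3): attacks (4,4) (0,4) (3,1) (4,2) (1,1) (0,2)
W attacks (0,2): yes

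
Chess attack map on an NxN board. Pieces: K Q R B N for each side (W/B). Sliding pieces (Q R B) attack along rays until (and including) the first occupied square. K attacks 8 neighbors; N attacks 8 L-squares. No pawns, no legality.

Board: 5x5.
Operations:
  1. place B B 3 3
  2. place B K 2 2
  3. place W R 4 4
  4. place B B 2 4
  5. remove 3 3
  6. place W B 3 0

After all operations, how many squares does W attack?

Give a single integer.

Op 1: place BB@(3,3)
Op 2: place BK@(2,2)
Op 3: place WR@(4,4)
Op 4: place BB@(2,4)
Op 5: remove (3,3)
Op 6: place WB@(3,0)
Per-piece attacks for W:
  WB@(3,0): attacks (4,1) (2,1) (1,2) (0,3)
  WR@(4,4): attacks (4,3) (4,2) (4,1) (4,0) (3,4) (2,4) [ray(-1,0) blocked at (2,4)]
Union (9 distinct): (0,3) (1,2) (2,1) (2,4) (3,4) (4,0) (4,1) (4,2) (4,3)

Answer: 9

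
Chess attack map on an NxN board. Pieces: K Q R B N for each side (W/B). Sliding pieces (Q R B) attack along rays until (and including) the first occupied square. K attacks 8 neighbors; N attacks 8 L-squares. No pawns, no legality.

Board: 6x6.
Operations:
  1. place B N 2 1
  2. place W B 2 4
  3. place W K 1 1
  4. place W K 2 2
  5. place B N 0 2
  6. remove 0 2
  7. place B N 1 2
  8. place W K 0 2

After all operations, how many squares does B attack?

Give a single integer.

Answer: 10

Derivation:
Op 1: place BN@(2,1)
Op 2: place WB@(2,4)
Op 3: place WK@(1,1)
Op 4: place WK@(2,2)
Op 5: place BN@(0,2)
Op 6: remove (0,2)
Op 7: place BN@(1,2)
Op 8: place WK@(0,2)
Per-piece attacks for B:
  BN@(1,2): attacks (2,4) (3,3) (0,4) (2,0) (3,1) (0,0)
  BN@(2,1): attacks (3,3) (4,2) (1,3) (0,2) (4,0) (0,0)
Union (10 distinct): (0,0) (0,2) (0,4) (1,3) (2,0) (2,4) (3,1) (3,3) (4,0) (4,2)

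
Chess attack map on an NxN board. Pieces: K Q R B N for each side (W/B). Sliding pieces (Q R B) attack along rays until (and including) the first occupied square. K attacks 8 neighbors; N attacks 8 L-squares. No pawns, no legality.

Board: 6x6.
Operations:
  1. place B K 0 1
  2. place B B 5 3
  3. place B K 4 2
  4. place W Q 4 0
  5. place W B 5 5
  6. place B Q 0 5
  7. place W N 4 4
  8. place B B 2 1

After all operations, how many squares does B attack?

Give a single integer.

Answer: 28

Derivation:
Op 1: place BK@(0,1)
Op 2: place BB@(5,3)
Op 3: place BK@(4,2)
Op 4: place WQ@(4,0)
Op 5: place WB@(5,5)
Op 6: place BQ@(0,5)
Op 7: place WN@(4,4)
Op 8: place BB@(2,1)
Per-piece attacks for B:
  BK@(0,1): attacks (0,2) (0,0) (1,1) (1,2) (1,0)
  BQ@(0,5): attacks (0,4) (0,3) (0,2) (0,1) (1,5) (2,5) (3,5) (4,5) (5,5) (1,4) (2,3) (3,2) (4,1) (5,0) [ray(0,-1) blocked at (0,1); ray(1,0) blocked at (5,5)]
  BB@(2,1): attacks (3,2) (4,3) (5,4) (3,0) (1,2) (0,3) (1,0)
  BK@(4,2): attacks (4,3) (4,1) (5,2) (3,2) (5,3) (5,1) (3,3) (3,1)
  BB@(5,3): attacks (4,4) (4,2) [ray(-1,1) blocked at (4,4); ray(-1,-1) blocked at (4,2)]
Union (28 distinct): (0,0) (0,1) (0,2) (0,3) (0,4) (1,0) (1,1) (1,2) (1,4) (1,5) (2,3) (2,5) (3,0) (3,1) (3,2) (3,3) (3,5) (4,1) (4,2) (4,3) (4,4) (4,5) (5,0) (5,1) (5,2) (5,3) (5,4) (5,5)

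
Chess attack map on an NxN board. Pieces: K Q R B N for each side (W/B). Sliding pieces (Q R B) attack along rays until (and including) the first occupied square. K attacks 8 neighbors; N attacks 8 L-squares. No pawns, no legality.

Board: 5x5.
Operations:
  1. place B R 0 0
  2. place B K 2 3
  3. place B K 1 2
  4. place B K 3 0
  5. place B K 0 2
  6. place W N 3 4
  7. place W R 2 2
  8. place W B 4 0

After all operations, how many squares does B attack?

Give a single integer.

Answer: 20

Derivation:
Op 1: place BR@(0,0)
Op 2: place BK@(2,3)
Op 3: place BK@(1,2)
Op 4: place BK@(3,0)
Op 5: place BK@(0,2)
Op 6: place WN@(3,4)
Op 7: place WR@(2,2)
Op 8: place WB@(4,0)
Per-piece attacks for B:
  BR@(0,0): attacks (0,1) (0,2) (1,0) (2,0) (3,0) [ray(0,1) blocked at (0,2); ray(1,0) blocked at (3,0)]
  BK@(0,2): attacks (0,3) (0,1) (1,2) (1,3) (1,1)
  BK@(1,2): attacks (1,3) (1,1) (2,2) (0,2) (2,3) (2,1) (0,3) (0,1)
  BK@(2,3): attacks (2,4) (2,2) (3,3) (1,3) (3,4) (3,2) (1,4) (1,2)
  BK@(3,0): attacks (3,1) (4,0) (2,0) (4,1) (2,1)
Union (20 distinct): (0,1) (0,2) (0,3) (1,0) (1,1) (1,2) (1,3) (1,4) (2,0) (2,1) (2,2) (2,3) (2,4) (3,0) (3,1) (3,2) (3,3) (3,4) (4,0) (4,1)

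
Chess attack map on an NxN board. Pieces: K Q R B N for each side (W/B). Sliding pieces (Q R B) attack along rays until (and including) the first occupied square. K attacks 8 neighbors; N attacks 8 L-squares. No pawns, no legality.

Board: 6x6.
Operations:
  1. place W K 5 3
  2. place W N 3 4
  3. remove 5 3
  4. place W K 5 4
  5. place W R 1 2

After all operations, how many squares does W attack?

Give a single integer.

Op 1: place WK@(5,3)
Op 2: place WN@(3,4)
Op 3: remove (5,3)
Op 4: place WK@(5,4)
Op 5: place WR@(1,2)
Per-piece attacks for W:
  WR@(1,2): attacks (1,3) (1,4) (1,5) (1,1) (1,0) (2,2) (3,2) (4,2) (5,2) (0,2)
  WN@(3,4): attacks (5,5) (1,5) (4,2) (5,3) (2,2) (1,3)
  WK@(5,4): attacks (5,5) (5,3) (4,4) (4,5) (4,3)
Union (15 distinct): (0,2) (1,0) (1,1) (1,3) (1,4) (1,5) (2,2) (3,2) (4,2) (4,3) (4,4) (4,5) (5,2) (5,3) (5,5)

Answer: 15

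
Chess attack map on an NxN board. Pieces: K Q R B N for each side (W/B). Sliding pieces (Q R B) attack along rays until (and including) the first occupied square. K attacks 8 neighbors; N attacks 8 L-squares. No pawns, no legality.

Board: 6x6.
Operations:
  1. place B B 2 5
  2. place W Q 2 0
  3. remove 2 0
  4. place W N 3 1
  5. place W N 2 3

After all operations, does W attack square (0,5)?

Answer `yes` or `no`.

Op 1: place BB@(2,5)
Op 2: place WQ@(2,0)
Op 3: remove (2,0)
Op 4: place WN@(3,1)
Op 5: place WN@(2,3)
Per-piece attacks for W:
  WN@(2,3): attacks (3,5) (4,4) (1,5) (0,4) (3,1) (4,2) (1,1) (0,2)
  WN@(3,1): attacks (4,3) (5,2) (2,3) (1,2) (5,0) (1,0)
W attacks (0,5): no

Answer: no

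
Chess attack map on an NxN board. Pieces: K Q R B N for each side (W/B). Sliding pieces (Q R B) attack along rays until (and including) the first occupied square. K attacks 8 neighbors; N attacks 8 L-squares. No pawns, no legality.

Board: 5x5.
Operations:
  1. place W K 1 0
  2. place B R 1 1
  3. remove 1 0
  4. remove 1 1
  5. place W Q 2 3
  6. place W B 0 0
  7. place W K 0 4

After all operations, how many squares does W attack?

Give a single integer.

Op 1: place WK@(1,0)
Op 2: place BR@(1,1)
Op 3: remove (1,0)
Op 4: remove (1,1)
Op 5: place WQ@(2,3)
Op 6: place WB@(0,0)
Op 7: place WK@(0,4)
Per-piece attacks for W:
  WB@(0,0): attacks (1,1) (2,2) (3,3) (4,4)
  WK@(0,4): attacks (0,3) (1,4) (1,3)
  WQ@(2,3): attacks (2,4) (2,2) (2,1) (2,0) (3,3) (4,3) (1,3) (0,3) (3,4) (3,2) (4,1) (1,4) (1,2) (0,1)
Union (16 distinct): (0,1) (0,3) (1,1) (1,2) (1,3) (1,4) (2,0) (2,1) (2,2) (2,4) (3,2) (3,3) (3,4) (4,1) (4,3) (4,4)

Answer: 16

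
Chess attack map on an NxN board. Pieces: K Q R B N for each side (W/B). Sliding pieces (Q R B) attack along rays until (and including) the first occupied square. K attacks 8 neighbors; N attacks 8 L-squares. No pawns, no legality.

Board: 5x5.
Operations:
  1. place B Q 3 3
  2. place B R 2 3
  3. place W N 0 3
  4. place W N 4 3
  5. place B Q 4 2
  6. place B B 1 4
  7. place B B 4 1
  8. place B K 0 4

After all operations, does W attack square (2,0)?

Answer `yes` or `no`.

Op 1: place BQ@(3,3)
Op 2: place BR@(2,3)
Op 3: place WN@(0,3)
Op 4: place WN@(4,3)
Op 5: place BQ@(4,2)
Op 6: place BB@(1,4)
Op 7: place BB@(4,1)
Op 8: place BK@(0,4)
Per-piece attacks for W:
  WN@(0,3): attacks (2,4) (1,1) (2,2)
  WN@(4,3): attacks (2,4) (3,1) (2,2)
W attacks (2,0): no

Answer: no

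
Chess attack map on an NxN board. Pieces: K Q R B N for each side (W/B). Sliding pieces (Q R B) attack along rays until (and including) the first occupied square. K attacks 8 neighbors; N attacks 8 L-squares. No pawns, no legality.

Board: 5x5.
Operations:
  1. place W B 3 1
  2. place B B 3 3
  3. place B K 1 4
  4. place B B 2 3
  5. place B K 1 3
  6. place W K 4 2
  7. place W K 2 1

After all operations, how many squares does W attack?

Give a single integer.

Answer: 14

Derivation:
Op 1: place WB@(3,1)
Op 2: place BB@(3,3)
Op 3: place BK@(1,4)
Op 4: place BB@(2,3)
Op 5: place BK@(1,3)
Op 6: place WK@(4,2)
Op 7: place WK@(2,1)
Per-piece attacks for W:
  WK@(2,1): attacks (2,2) (2,0) (3,1) (1,1) (3,2) (3,0) (1,2) (1,0)
  WB@(3,1): attacks (4,2) (4,0) (2,2) (1,3) (2,0) [ray(1,1) blocked at (4,2); ray(-1,1) blocked at (1,3)]
  WK@(4,2): attacks (4,3) (4,1) (3,2) (3,3) (3,1)
Union (14 distinct): (1,0) (1,1) (1,2) (1,3) (2,0) (2,2) (3,0) (3,1) (3,2) (3,3) (4,0) (4,1) (4,2) (4,3)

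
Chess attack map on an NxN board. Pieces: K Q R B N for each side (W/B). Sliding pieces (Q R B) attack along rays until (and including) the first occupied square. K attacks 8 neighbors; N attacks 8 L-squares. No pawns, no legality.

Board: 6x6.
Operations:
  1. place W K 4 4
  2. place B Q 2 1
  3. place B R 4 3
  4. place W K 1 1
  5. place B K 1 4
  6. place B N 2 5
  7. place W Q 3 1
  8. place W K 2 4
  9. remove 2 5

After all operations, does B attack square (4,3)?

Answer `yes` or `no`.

Op 1: place WK@(4,4)
Op 2: place BQ@(2,1)
Op 3: place BR@(4,3)
Op 4: place WK@(1,1)
Op 5: place BK@(1,4)
Op 6: place BN@(2,5)
Op 7: place WQ@(3,1)
Op 8: place WK@(2,4)
Op 9: remove (2,5)
Per-piece attacks for B:
  BK@(1,4): attacks (1,5) (1,3) (2,4) (0,4) (2,5) (2,3) (0,5) (0,3)
  BQ@(2,1): attacks (2,2) (2,3) (2,4) (2,0) (3,1) (1,1) (3,2) (4,3) (3,0) (1,2) (0,3) (1,0) [ray(0,1) blocked at (2,4); ray(1,0) blocked at (3,1); ray(-1,0) blocked at (1,1); ray(1,1) blocked at (4,3)]
  BR@(4,3): attacks (4,4) (4,2) (4,1) (4,0) (5,3) (3,3) (2,3) (1,3) (0,3) [ray(0,1) blocked at (4,4)]
B attacks (4,3): yes

Answer: yes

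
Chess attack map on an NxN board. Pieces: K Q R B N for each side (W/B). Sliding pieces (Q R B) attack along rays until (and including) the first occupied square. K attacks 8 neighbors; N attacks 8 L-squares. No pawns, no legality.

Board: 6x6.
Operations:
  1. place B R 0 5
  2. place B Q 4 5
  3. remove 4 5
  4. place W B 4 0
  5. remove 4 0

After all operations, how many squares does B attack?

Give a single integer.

Answer: 10

Derivation:
Op 1: place BR@(0,5)
Op 2: place BQ@(4,5)
Op 3: remove (4,5)
Op 4: place WB@(4,0)
Op 5: remove (4,0)
Per-piece attacks for B:
  BR@(0,5): attacks (0,4) (0,3) (0,2) (0,1) (0,0) (1,5) (2,5) (3,5) (4,5) (5,5)
Union (10 distinct): (0,0) (0,1) (0,2) (0,3) (0,4) (1,5) (2,5) (3,5) (4,5) (5,5)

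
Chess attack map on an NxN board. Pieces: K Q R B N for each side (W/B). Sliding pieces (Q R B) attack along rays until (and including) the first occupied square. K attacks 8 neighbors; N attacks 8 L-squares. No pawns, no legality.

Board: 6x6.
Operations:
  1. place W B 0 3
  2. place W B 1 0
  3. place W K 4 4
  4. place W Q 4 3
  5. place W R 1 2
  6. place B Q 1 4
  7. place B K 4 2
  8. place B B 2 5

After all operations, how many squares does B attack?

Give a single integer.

Op 1: place WB@(0,3)
Op 2: place WB@(1,0)
Op 3: place WK@(4,4)
Op 4: place WQ@(4,3)
Op 5: place WR@(1,2)
Op 6: place BQ@(1,4)
Op 7: place BK@(4,2)
Op 8: place BB@(2,5)
Per-piece attacks for B:
  BQ@(1,4): attacks (1,5) (1,3) (1,2) (2,4) (3,4) (4,4) (0,4) (2,5) (2,3) (3,2) (4,1) (5,0) (0,5) (0,3) [ray(0,-1) blocked at (1,2); ray(1,0) blocked at (4,4); ray(1,1) blocked at (2,5); ray(-1,-1) blocked at (0,3)]
  BB@(2,5): attacks (3,4) (4,3) (1,4) [ray(1,-1) blocked at (4,3); ray(-1,-1) blocked at (1,4)]
  BK@(4,2): attacks (4,3) (4,1) (5,2) (3,2) (5,3) (5,1) (3,3) (3,1)
Union (21 distinct): (0,3) (0,4) (0,5) (1,2) (1,3) (1,4) (1,5) (2,3) (2,4) (2,5) (3,1) (3,2) (3,3) (3,4) (4,1) (4,3) (4,4) (5,0) (5,1) (5,2) (5,3)

Answer: 21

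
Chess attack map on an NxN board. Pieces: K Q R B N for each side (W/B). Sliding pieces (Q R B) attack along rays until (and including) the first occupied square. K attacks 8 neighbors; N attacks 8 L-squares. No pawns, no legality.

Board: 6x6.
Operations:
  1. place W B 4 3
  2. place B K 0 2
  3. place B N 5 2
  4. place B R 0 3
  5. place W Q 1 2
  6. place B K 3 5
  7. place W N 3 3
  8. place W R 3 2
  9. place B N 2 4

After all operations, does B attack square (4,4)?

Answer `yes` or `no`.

Op 1: place WB@(4,3)
Op 2: place BK@(0,2)
Op 3: place BN@(5,2)
Op 4: place BR@(0,3)
Op 5: place WQ@(1,2)
Op 6: place BK@(3,5)
Op 7: place WN@(3,3)
Op 8: place WR@(3,2)
Op 9: place BN@(2,4)
Per-piece attacks for B:
  BK@(0,2): attacks (0,3) (0,1) (1,2) (1,3) (1,1)
  BR@(0,3): attacks (0,4) (0,5) (0,2) (1,3) (2,3) (3,3) [ray(0,-1) blocked at (0,2); ray(1,0) blocked at (3,3)]
  BN@(2,4): attacks (4,5) (0,5) (3,2) (4,3) (1,2) (0,3)
  BK@(3,5): attacks (3,4) (4,5) (2,5) (4,4) (2,4)
  BN@(5,2): attacks (4,4) (3,3) (4,0) (3,1)
B attacks (4,4): yes

Answer: yes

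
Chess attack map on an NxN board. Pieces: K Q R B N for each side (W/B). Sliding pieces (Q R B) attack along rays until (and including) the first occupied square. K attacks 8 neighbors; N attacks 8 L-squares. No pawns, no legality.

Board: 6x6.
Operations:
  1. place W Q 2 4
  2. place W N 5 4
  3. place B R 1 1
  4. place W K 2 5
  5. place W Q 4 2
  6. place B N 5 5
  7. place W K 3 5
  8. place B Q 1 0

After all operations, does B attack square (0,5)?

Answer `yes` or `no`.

Answer: no

Derivation:
Op 1: place WQ@(2,4)
Op 2: place WN@(5,4)
Op 3: place BR@(1,1)
Op 4: place WK@(2,5)
Op 5: place WQ@(4,2)
Op 6: place BN@(5,5)
Op 7: place WK@(3,5)
Op 8: place BQ@(1,0)
Per-piece attacks for B:
  BQ@(1,0): attacks (1,1) (2,0) (3,0) (4,0) (5,0) (0,0) (2,1) (3,2) (4,3) (5,4) (0,1) [ray(0,1) blocked at (1,1); ray(1,1) blocked at (5,4)]
  BR@(1,1): attacks (1,2) (1,3) (1,4) (1,5) (1,0) (2,1) (3,1) (4,1) (5,1) (0,1) [ray(0,-1) blocked at (1,0)]
  BN@(5,5): attacks (4,3) (3,4)
B attacks (0,5): no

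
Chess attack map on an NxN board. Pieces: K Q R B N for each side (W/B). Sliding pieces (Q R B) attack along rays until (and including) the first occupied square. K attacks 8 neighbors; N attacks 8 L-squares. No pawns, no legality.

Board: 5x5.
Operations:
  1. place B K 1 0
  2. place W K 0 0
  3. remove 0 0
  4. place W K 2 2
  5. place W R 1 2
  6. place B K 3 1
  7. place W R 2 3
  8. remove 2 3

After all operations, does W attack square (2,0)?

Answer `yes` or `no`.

Op 1: place BK@(1,0)
Op 2: place WK@(0,0)
Op 3: remove (0,0)
Op 4: place WK@(2,2)
Op 5: place WR@(1,2)
Op 6: place BK@(3,1)
Op 7: place WR@(2,3)
Op 8: remove (2,3)
Per-piece attacks for W:
  WR@(1,2): attacks (1,3) (1,4) (1,1) (1,0) (2,2) (0,2) [ray(0,-1) blocked at (1,0); ray(1,0) blocked at (2,2)]
  WK@(2,2): attacks (2,3) (2,1) (3,2) (1,2) (3,3) (3,1) (1,3) (1,1)
W attacks (2,0): no

Answer: no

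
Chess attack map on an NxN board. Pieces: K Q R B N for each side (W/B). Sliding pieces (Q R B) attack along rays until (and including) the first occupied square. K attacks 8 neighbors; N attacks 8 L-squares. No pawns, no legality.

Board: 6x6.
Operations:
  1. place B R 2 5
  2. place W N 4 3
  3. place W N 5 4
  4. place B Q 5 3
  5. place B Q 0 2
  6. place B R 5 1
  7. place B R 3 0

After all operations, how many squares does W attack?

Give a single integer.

Op 1: place BR@(2,5)
Op 2: place WN@(4,3)
Op 3: place WN@(5,4)
Op 4: place BQ@(5,3)
Op 5: place BQ@(0,2)
Op 6: place BR@(5,1)
Op 7: place BR@(3,0)
Per-piece attacks for W:
  WN@(4,3): attacks (5,5) (3,5) (2,4) (5,1) (3,1) (2,2)
  WN@(5,4): attacks (3,5) (4,2) (3,3)
Union (8 distinct): (2,2) (2,4) (3,1) (3,3) (3,5) (4,2) (5,1) (5,5)

Answer: 8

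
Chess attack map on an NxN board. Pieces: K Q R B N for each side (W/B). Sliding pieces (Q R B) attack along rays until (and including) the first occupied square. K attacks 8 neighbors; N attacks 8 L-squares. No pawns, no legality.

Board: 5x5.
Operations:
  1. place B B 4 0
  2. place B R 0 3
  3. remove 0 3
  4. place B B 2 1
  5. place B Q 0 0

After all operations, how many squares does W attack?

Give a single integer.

Answer: 0

Derivation:
Op 1: place BB@(4,0)
Op 2: place BR@(0,3)
Op 3: remove (0,3)
Op 4: place BB@(2,1)
Op 5: place BQ@(0,0)
Per-piece attacks for W:
Union (0 distinct): (none)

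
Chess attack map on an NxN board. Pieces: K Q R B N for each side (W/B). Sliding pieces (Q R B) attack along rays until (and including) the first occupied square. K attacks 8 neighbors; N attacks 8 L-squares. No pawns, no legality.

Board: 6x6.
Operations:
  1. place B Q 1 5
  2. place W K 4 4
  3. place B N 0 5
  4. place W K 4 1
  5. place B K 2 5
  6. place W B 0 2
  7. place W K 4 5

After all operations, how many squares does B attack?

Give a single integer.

Answer: 15

Derivation:
Op 1: place BQ@(1,5)
Op 2: place WK@(4,4)
Op 3: place BN@(0,5)
Op 4: place WK@(4,1)
Op 5: place BK@(2,5)
Op 6: place WB@(0,2)
Op 7: place WK@(4,5)
Per-piece attacks for B:
  BN@(0,5): attacks (1,3) (2,4)
  BQ@(1,5): attacks (1,4) (1,3) (1,2) (1,1) (1,0) (2,5) (0,5) (2,4) (3,3) (4,2) (5,1) (0,4) [ray(1,0) blocked at (2,5); ray(-1,0) blocked at (0,5)]
  BK@(2,5): attacks (2,4) (3,5) (1,5) (3,4) (1,4)
Union (15 distinct): (0,4) (0,5) (1,0) (1,1) (1,2) (1,3) (1,4) (1,5) (2,4) (2,5) (3,3) (3,4) (3,5) (4,2) (5,1)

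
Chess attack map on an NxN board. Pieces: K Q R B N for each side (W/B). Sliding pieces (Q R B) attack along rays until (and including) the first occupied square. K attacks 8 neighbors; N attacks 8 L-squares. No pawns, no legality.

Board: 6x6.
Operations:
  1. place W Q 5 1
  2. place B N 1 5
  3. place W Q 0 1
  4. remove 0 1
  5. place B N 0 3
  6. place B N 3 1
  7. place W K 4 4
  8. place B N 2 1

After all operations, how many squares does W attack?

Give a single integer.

Answer: 16

Derivation:
Op 1: place WQ@(5,1)
Op 2: place BN@(1,5)
Op 3: place WQ@(0,1)
Op 4: remove (0,1)
Op 5: place BN@(0,3)
Op 6: place BN@(3,1)
Op 7: place WK@(4,4)
Op 8: place BN@(2,1)
Per-piece attacks for W:
  WK@(4,4): attacks (4,5) (4,3) (5,4) (3,4) (5,5) (5,3) (3,5) (3,3)
  WQ@(5,1): attacks (5,2) (5,3) (5,4) (5,5) (5,0) (4,1) (3,1) (4,2) (3,3) (2,4) (1,5) (4,0) [ray(-1,0) blocked at (3,1); ray(-1,1) blocked at (1,5)]
Union (16 distinct): (1,5) (2,4) (3,1) (3,3) (3,4) (3,5) (4,0) (4,1) (4,2) (4,3) (4,5) (5,0) (5,2) (5,3) (5,4) (5,5)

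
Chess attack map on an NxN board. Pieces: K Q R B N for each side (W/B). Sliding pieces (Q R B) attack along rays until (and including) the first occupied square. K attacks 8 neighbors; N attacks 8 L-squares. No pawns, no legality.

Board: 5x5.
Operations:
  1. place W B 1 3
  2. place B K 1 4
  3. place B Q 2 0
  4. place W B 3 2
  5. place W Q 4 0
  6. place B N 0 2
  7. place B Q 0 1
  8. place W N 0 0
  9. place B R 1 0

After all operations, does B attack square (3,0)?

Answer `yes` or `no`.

Answer: yes

Derivation:
Op 1: place WB@(1,3)
Op 2: place BK@(1,4)
Op 3: place BQ@(2,0)
Op 4: place WB@(3,2)
Op 5: place WQ@(4,0)
Op 6: place BN@(0,2)
Op 7: place BQ@(0,1)
Op 8: place WN@(0,0)
Op 9: place BR@(1,0)
Per-piece attacks for B:
  BQ@(0,1): attacks (0,2) (0,0) (1,1) (2,1) (3,1) (4,1) (1,2) (2,3) (3,4) (1,0) [ray(0,1) blocked at (0,2); ray(0,-1) blocked at (0,0); ray(1,-1) blocked at (1,0)]
  BN@(0,2): attacks (1,4) (2,3) (1,0) (2,1)
  BR@(1,0): attacks (1,1) (1,2) (1,3) (2,0) (0,0) [ray(0,1) blocked at (1,3); ray(1,0) blocked at (2,0); ray(-1,0) blocked at (0,0)]
  BK@(1,4): attacks (1,3) (2,4) (0,4) (2,3) (0,3)
  BQ@(2,0): attacks (2,1) (2,2) (2,3) (2,4) (3,0) (4,0) (1,0) (3,1) (4,2) (1,1) (0,2) [ray(1,0) blocked at (4,0); ray(-1,0) blocked at (1,0); ray(-1,1) blocked at (0,2)]
B attacks (3,0): yes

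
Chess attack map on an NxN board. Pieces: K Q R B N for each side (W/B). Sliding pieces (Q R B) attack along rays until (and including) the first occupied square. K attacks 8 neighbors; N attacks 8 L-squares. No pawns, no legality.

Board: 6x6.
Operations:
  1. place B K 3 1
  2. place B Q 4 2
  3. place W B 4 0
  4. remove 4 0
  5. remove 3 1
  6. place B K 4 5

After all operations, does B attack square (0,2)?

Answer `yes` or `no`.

Answer: yes

Derivation:
Op 1: place BK@(3,1)
Op 2: place BQ@(4,2)
Op 3: place WB@(4,0)
Op 4: remove (4,0)
Op 5: remove (3,1)
Op 6: place BK@(4,5)
Per-piece attacks for B:
  BQ@(4,2): attacks (4,3) (4,4) (4,5) (4,1) (4,0) (5,2) (3,2) (2,2) (1,2) (0,2) (5,3) (5,1) (3,3) (2,4) (1,5) (3,1) (2,0) [ray(0,1) blocked at (4,5)]
  BK@(4,5): attacks (4,4) (5,5) (3,5) (5,4) (3,4)
B attacks (0,2): yes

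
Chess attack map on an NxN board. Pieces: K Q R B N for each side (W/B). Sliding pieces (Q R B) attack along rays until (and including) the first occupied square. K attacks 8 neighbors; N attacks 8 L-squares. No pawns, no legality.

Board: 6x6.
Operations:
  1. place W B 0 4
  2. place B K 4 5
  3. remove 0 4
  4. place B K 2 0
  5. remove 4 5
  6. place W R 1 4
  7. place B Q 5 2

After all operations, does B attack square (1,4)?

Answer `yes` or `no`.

Answer: no

Derivation:
Op 1: place WB@(0,4)
Op 2: place BK@(4,5)
Op 3: remove (0,4)
Op 4: place BK@(2,0)
Op 5: remove (4,5)
Op 6: place WR@(1,4)
Op 7: place BQ@(5,2)
Per-piece attacks for B:
  BK@(2,0): attacks (2,1) (3,0) (1,0) (3,1) (1,1)
  BQ@(5,2): attacks (5,3) (5,4) (5,5) (5,1) (5,0) (4,2) (3,2) (2,2) (1,2) (0,2) (4,3) (3,4) (2,5) (4,1) (3,0)
B attacks (1,4): no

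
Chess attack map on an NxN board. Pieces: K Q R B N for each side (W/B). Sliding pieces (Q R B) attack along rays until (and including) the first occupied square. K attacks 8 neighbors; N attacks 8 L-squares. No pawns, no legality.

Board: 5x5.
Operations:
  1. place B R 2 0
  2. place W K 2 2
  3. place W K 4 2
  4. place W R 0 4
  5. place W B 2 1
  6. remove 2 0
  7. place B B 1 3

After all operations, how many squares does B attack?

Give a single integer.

Answer: 4

Derivation:
Op 1: place BR@(2,0)
Op 2: place WK@(2,2)
Op 3: place WK@(4,2)
Op 4: place WR@(0,4)
Op 5: place WB@(2,1)
Op 6: remove (2,0)
Op 7: place BB@(1,3)
Per-piece attacks for B:
  BB@(1,3): attacks (2,4) (2,2) (0,4) (0,2) [ray(1,-1) blocked at (2,2); ray(-1,1) blocked at (0,4)]
Union (4 distinct): (0,2) (0,4) (2,2) (2,4)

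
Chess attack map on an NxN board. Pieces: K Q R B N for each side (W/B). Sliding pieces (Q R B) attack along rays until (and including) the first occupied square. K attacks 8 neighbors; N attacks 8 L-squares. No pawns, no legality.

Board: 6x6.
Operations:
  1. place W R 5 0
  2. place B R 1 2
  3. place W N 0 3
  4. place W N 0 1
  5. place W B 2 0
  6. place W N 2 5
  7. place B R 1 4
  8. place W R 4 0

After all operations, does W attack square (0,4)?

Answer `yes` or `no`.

Op 1: place WR@(5,0)
Op 2: place BR@(1,2)
Op 3: place WN@(0,3)
Op 4: place WN@(0,1)
Op 5: place WB@(2,0)
Op 6: place WN@(2,5)
Op 7: place BR@(1,4)
Op 8: place WR@(4,0)
Per-piece attacks for W:
  WN@(0,1): attacks (1,3) (2,2) (2,0)
  WN@(0,3): attacks (1,5) (2,4) (1,1) (2,2)
  WB@(2,0): attacks (3,1) (4,2) (5,3) (1,1) (0,2)
  WN@(2,5): attacks (3,3) (4,4) (1,3) (0,4)
  WR@(4,0): attacks (4,1) (4,2) (4,3) (4,4) (4,5) (5,0) (3,0) (2,0) [ray(1,0) blocked at (5,0); ray(-1,0) blocked at (2,0)]
  WR@(5,0): attacks (5,1) (5,2) (5,3) (5,4) (5,5) (4,0) [ray(-1,0) blocked at (4,0)]
W attacks (0,4): yes

Answer: yes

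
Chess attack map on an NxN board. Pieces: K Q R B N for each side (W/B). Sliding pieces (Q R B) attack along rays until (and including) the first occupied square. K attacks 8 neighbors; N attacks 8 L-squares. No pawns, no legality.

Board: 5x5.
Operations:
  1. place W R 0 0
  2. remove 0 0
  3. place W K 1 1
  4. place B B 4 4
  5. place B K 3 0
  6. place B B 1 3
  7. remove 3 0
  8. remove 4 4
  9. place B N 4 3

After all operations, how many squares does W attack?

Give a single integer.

Answer: 8

Derivation:
Op 1: place WR@(0,0)
Op 2: remove (0,0)
Op 3: place WK@(1,1)
Op 4: place BB@(4,4)
Op 5: place BK@(3,0)
Op 6: place BB@(1,3)
Op 7: remove (3,0)
Op 8: remove (4,4)
Op 9: place BN@(4,3)
Per-piece attacks for W:
  WK@(1,1): attacks (1,2) (1,0) (2,1) (0,1) (2,2) (2,0) (0,2) (0,0)
Union (8 distinct): (0,0) (0,1) (0,2) (1,0) (1,2) (2,0) (2,1) (2,2)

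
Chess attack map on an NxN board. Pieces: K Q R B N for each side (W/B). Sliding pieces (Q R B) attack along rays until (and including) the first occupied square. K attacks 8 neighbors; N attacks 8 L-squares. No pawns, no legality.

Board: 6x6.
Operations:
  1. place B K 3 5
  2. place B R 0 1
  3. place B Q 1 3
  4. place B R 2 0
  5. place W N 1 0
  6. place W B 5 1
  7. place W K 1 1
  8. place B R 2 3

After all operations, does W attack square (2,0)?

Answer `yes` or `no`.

Op 1: place BK@(3,5)
Op 2: place BR@(0,1)
Op 3: place BQ@(1,3)
Op 4: place BR@(2,0)
Op 5: place WN@(1,0)
Op 6: place WB@(5,1)
Op 7: place WK@(1,1)
Op 8: place BR@(2,3)
Per-piece attacks for W:
  WN@(1,0): attacks (2,2) (3,1) (0,2)
  WK@(1,1): attacks (1,2) (1,0) (2,1) (0,1) (2,2) (2,0) (0,2) (0,0)
  WB@(5,1): attacks (4,2) (3,3) (2,4) (1,5) (4,0)
W attacks (2,0): yes

Answer: yes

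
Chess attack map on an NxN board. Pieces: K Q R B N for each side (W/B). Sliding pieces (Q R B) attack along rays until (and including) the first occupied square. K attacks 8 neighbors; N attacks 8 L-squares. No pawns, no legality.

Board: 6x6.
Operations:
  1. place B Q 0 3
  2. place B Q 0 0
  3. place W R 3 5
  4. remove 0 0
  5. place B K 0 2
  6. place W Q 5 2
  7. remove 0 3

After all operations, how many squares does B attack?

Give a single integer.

Answer: 5

Derivation:
Op 1: place BQ@(0,3)
Op 2: place BQ@(0,0)
Op 3: place WR@(3,5)
Op 4: remove (0,0)
Op 5: place BK@(0,2)
Op 6: place WQ@(5,2)
Op 7: remove (0,3)
Per-piece attacks for B:
  BK@(0,2): attacks (0,3) (0,1) (1,2) (1,3) (1,1)
Union (5 distinct): (0,1) (0,3) (1,1) (1,2) (1,3)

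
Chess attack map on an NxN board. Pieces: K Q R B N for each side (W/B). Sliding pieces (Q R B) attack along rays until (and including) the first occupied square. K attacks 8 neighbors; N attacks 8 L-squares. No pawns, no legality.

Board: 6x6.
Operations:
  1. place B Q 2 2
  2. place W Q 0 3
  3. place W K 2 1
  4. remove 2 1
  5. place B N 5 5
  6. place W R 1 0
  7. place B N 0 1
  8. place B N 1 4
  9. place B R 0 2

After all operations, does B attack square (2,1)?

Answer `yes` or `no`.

Op 1: place BQ@(2,2)
Op 2: place WQ@(0,3)
Op 3: place WK@(2,1)
Op 4: remove (2,1)
Op 5: place BN@(5,5)
Op 6: place WR@(1,0)
Op 7: place BN@(0,1)
Op 8: place BN@(1,4)
Op 9: place BR@(0,2)
Per-piece attacks for B:
  BN@(0,1): attacks (1,3) (2,2) (2,0)
  BR@(0,2): attacks (0,3) (0,1) (1,2) (2,2) [ray(0,1) blocked at (0,3); ray(0,-1) blocked at (0,1); ray(1,0) blocked at (2,2)]
  BN@(1,4): attacks (3,5) (2,2) (3,3) (0,2)
  BQ@(2,2): attacks (2,3) (2,4) (2,5) (2,1) (2,0) (3,2) (4,2) (5,2) (1,2) (0,2) (3,3) (4,4) (5,5) (3,1) (4,0) (1,3) (0,4) (1,1) (0,0) [ray(-1,0) blocked at (0,2); ray(1,1) blocked at (5,5)]
  BN@(5,5): attacks (4,3) (3,4)
B attacks (2,1): yes

Answer: yes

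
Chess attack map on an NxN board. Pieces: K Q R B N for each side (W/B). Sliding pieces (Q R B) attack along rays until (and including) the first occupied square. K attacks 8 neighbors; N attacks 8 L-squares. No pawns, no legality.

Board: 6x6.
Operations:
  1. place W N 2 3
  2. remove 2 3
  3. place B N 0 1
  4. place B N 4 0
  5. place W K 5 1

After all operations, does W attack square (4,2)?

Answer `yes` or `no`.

Answer: yes

Derivation:
Op 1: place WN@(2,3)
Op 2: remove (2,3)
Op 3: place BN@(0,1)
Op 4: place BN@(4,0)
Op 5: place WK@(5,1)
Per-piece attacks for W:
  WK@(5,1): attacks (5,2) (5,0) (4,1) (4,2) (4,0)
W attacks (4,2): yes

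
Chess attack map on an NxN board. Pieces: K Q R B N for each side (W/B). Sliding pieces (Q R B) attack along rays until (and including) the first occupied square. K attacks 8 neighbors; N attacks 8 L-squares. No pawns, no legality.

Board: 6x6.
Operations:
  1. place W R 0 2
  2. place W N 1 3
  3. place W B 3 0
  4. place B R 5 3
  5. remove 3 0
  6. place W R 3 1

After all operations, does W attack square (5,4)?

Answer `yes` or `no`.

Op 1: place WR@(0,2)
Op 2: place WN@(1,3)
Op 3: place WB@(3,0)
Op 4: place BR@(5,3)
Op 5: remove (3,0)
Op 6: place WR@(3,1)
Per-piece attacks for W:
  WR@(0,2): attacks (0,3) (0,4) (0,5) (0,1) (0,0) (1,2) (2,2) (3,2) (4,2) (5,2)
  WN@(1,3): attacks (2,5) (3,4) (0,5) (2,1) (3,2) (0,1)
  WR@(3,1): attacks (3,2) (3,3) (3,4) (3,5) (3,0) (4,1) (5,1) (2,1) (1,1) (0,1)
W attacks (5,4): no

Answer: no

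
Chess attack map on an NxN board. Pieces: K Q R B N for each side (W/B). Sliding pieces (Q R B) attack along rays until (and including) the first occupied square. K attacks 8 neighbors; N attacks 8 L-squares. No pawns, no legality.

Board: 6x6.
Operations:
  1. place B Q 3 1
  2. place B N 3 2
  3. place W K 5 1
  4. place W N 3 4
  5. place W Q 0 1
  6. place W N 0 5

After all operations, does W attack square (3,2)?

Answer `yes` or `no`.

Op 1: place BQ@(3,1)
Op 2: place BN@(3,2)
Op 3: place WK@(5,1)
Op 4: place WN@(3,4)
Op 5: place WQ@(0,1)
Op 6: place WN@(0,5)
Per-piece attacks for W:
  WQ@(0,1): attacks (0,2) (0,3) (0,4) (0,5) (0,0) (1,1) (2,1) (3,1) (1,2) (2,3) (3,4) (1,0) [ray(0,1) blocked at (0,5); ray(1,0) blocked at (3,1); ray(1,1) blocked at (3,4)]
  WN@(0,5): attacks (1,3) (2,4)
  WN@(3,4): attacks (5,5) (1,5) (4,2) (5,3) (2,2) (1,3)
  WK@(5,1): attacks (5,2) (5,0) (4,1) (4,2) (4,0)
W attacks (3,2): no

Answer: no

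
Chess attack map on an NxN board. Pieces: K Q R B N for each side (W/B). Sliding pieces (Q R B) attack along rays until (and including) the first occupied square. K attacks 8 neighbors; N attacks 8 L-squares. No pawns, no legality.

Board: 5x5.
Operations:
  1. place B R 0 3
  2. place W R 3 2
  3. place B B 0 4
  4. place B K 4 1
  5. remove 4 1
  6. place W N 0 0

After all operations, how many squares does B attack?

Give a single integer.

Answer: 11

Derivation:
Op 1: place BR@(0,3)
Op 2: place WR@(3,2)
Op 3: place BB@(0,4)
Op 4: place BK@(4,1)
Op 5: remove (4,1)
Op 6: place WN@(0,0)
Per-piece attacks for B:
  BR@(0,3): attacks (0,4) (0,2) (0,1) (0,0) (1,3) (2,3) (3,3) (4,3) [ray(0,1) blocked at (0,4); ray(0,-1) blocked at (0,0)]
  BB@(0,4): attacks (1,3) (2,2) (3,1) (4,0)
Union (11 distinct): (0,0) (0,1) (0,2) (0,4) (1,3) (2,2) (2,3) (3,1) (3,3) (4,0) (4,3)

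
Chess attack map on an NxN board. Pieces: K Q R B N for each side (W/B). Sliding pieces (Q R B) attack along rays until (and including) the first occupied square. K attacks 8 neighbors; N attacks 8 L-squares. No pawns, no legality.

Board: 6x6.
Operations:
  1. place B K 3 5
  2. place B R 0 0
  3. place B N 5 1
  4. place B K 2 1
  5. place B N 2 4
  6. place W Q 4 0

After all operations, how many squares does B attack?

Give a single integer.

Op 1: place BK@(3,5)
Op 2: place BR@(0,0)
Op 3: place BN@(5,1)
Op 4: place BK@(2,1)
Op 5: place BN@(2,4)
Op 6: place WQ@(4,0)
Per-piece attacks for B:
  BR@(0,0): attacks (0,1) (0,2) (0,3) (0,4) (0,5) (1,0) (2,0) (3,0) (4,0) [ray(1,0) blocked at (4,0)]
  BK@(2,1): attacks (2,2) (2,0) (3,1) (1,1) (3,2) (3,0) (1,2) (1,0)
  BN@(2,4): attacks (4,5) (0,5) (3,2) (4,3) (1,2) (0,3)
  BK@(3,5): attacks (3,4) (4,5) (2,5) (4,4) (2,4)
  BN@(5,1): attacks (4,3) (3,2) (3,0)
Union (20 distinct): (0,1) (0,2) (0,3) (0,4) (0,5) (1,0) (1,1) (1,2) (2,0) (2,2) (2,4) (2,5) (3,0) (3,1) (3,2) (3,4) (4,0) (4,3) (4,4) (4,5)

Answer: 20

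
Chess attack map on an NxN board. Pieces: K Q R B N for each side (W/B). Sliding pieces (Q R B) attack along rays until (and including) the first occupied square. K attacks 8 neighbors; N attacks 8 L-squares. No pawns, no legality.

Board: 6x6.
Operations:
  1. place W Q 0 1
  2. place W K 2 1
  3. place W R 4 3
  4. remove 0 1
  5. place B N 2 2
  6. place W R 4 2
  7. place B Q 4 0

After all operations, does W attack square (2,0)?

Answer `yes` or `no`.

Answer: yes

Derivation:
Op 1: place WQ@(0,1)
Op 2: place WK@(2,1)
Op 3: place WR@(4,3)
Op 4: remove (0,1)
Op 5: place BN@(2,2)
Op 6: place WR@(4,2)
Op 7: place BQ@(4,0)
Per-piece attacks for W:
  WK@(2,1): attacks (2,2) (2,0) (3,1) (1,1) (3,2) (3,0) (1,2) (1,0)
  WR@(4,2): attacks (4,3) (4,1) (4,0) (5,2) (3,2) (2,2) [ray(0,1) blocked at (4,3); ray(0,-1) blocked at (4,0); ray(-1,0) blocked at (2,2)]
  WR@(4,3): attacks (4,4) (4,5) (4,2) (5,3) (3,3) (2,3) (1,3) (0,3) [ray(0,-1) blocked at (4,2)]
W attacks (2,0): yes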